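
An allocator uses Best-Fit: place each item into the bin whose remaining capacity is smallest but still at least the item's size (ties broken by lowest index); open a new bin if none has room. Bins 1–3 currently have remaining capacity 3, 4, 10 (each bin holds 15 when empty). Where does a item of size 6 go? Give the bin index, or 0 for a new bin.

3

Bins with room: bin 3 (10).
Tightest fit is bin 3 with 10 free.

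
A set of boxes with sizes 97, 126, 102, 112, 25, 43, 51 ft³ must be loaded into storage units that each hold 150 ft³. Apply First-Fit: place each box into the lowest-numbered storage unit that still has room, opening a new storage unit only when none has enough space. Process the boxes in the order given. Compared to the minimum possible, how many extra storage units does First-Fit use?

1

First-Fit: [97,25] [126] [102,43] [112] [51] → 5 storage units.
Total size 556 ft³; any packing needs at least ⌈556/150⌉ = 4 storage units.
An optimal packing achieves that bound: [126] [112,25] [102,43] [97,51] → 4 storage units.
Excess: 5 − 4 = 1.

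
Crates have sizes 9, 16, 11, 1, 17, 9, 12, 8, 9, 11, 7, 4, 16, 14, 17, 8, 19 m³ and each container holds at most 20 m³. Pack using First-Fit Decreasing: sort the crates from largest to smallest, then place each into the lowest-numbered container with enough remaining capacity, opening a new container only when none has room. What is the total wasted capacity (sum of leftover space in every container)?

Sorted descending: 19, 17, 17, 16, 16, 14, 12, 11, 11, 9, 9, 9, 8, 8, 7, 4, 1.
19 m³ → container 1 (remaining 1 m³)
17 m³ → container 2 (remaining 3 m³)
17 m³ → container 3 (remaining 3 m³)
16 m³ → container 4 (remaining 4 m³)
16 m³ → container 5 (remaining 4 m³)
14 m³ → container 6 (remaining 6 m³)
12 m³ → container 7 (remaining 8 m³)
11 m³ → container 8 (remaining 9 m³)
11 m³ → container 9 (remaining 9 m³)
9 m³ → container 8 (remaining 0 m³)
9 m³ → container 9 (remaining 0 m³)
9 m³ → container 10 (remaining 11 m³)
8 m³ → container 7 (remaining 0 m³)
8 m³ → container 10 (remaining 3 m³)
7 m³ → container 11 (remaining 13 m³)
4 m³ → container 4 (remaining 0 m³)
1 m³ → container 1 (remaining 0 m³)
11 containers × 20 m³ = 220 m³; used 188 m³; unused 32 m³.

32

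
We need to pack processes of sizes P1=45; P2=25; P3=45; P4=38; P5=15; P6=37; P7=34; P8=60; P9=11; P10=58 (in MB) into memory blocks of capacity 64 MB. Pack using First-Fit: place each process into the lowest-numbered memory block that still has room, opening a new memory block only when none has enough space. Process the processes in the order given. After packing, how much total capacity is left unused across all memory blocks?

memory block 1: place P1 (45 MB), 19 MB left
memory block 2: place P2 (25 MB), 39 MB left
memory block 3: place P3 (45 MB), 19 MB left
memory block 2: place P4 (38 MB), 1 MB left
memory block 1: place P5 (15 MB), 4 MB left
memory block 4: place P6 (37 MB), 27 MB left
memory block 5: place P7 (34 MB), 30 MB left
memory block 6: place P8 (60 MB), 4 MB left
memory block 3: place P9 (11 MB), 8 MB left
memory block 7: place P10 (58 MB), 6 MB left
7 memory blocks × 64 MB = 448 MB; used 368 MB; unused 80 MB.

80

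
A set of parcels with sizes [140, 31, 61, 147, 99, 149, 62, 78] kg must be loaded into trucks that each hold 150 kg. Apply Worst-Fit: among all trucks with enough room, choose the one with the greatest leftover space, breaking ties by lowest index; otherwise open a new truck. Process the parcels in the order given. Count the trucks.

truck 1: place 140 kg, 10 kg left
truck 2: place 31 kg, 119 kg left
truck 2: place 61 kg, 58 kg left
truck 3: place 147 kg, 3 kg left
truck 4: place 99 kg, 51 kg left
truck 5: place 149 kg, 1 kg left
truck 6: place 62 kg, 88 kg left
truck 6: place 78 kg, 10 kg left

6 trucks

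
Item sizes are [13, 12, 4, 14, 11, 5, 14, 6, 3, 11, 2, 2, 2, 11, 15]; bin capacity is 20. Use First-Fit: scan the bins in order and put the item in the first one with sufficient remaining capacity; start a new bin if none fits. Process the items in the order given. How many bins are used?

8

bin 1: place 13, 7 left
bin 2: place 12, 8 left
bin 1: place 4, 3 left
bin 3: place 14, 6 left
bin 4: place 11, 9 left
bin 2: place 5, 3 left
bin 5: place 14, 6 left
bin 3: place 6, 0 left
bin 1: place 3, 0 left
bin 6: place 11, 9 left
bin 2: place 2, 1 left
bin 4: place 2, 7 left
bin 4: place 2, 5 left
bin 7: place 11, 9 left
bin 8: place 15, 5 left
Final bins: [13,4,3] [12,5,2] [14,6] [11,2,2] [14] [11] [11] [15].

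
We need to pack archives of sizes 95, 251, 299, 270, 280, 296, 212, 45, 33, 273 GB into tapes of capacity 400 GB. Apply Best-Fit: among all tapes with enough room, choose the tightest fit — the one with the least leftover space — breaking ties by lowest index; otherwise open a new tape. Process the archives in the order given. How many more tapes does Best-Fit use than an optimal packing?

0

Best-Fit: [95,251,45] [299,33] [270] [280] [296] [212] [273] → 7 tapes.
7 archives exceed 200 GB (half the capacity), and no two of those can share a tape, so at least 7 tapes are needed.
So 7 is already optimal.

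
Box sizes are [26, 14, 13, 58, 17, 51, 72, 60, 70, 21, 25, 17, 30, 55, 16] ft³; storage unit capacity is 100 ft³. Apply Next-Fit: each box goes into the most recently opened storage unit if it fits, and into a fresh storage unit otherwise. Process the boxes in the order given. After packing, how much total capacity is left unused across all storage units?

255

26 ft³ → storage unit 1 (remaining 74 ft³)
14 ft³ → storage unit 1 (remaining 60 ft³)
13 ft³ → storage unit 1 (remaining 47 ft³)
58 ft³ → storage unit 2 (remaining 42 ft³)
17 ft³ → storage unit 2 (remaining 25 ft³)
51 ft³ → storage unit 3 (remaining 49 ft³)
72 ft³ → storage unit 4 (remaining 28 ft³)
60 ft³ → storage unit 5 (remaining 40 ft³)
70 ft³ → storage unit 6 (remaining 30 ft³)
21 ft³ → storage unit 6 (remaining 9 ft³)
25 ft³ → storage unit 7 (remaining 75 ft³)
17 ft³ → storage unit 7 (remaining 58 ft³)
30 ft³ → storage unit 7 (remaining 28 ft³)
55 ft³ → storage unit 8 (remaining 45 ft³)
16 ft³ → storage unit 8 (remaining 29 ft³)
8 storage units × 100 ft³ = 800 ft³; used 545 ft³; unused 255 ft³.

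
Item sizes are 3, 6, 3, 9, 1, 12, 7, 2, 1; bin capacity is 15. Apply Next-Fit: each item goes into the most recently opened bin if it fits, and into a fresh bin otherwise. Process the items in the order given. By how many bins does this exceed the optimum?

Next-Fit: [3,6,3] [9,1] [12] [7,2,1] → 4 bins.
Total size 44; any packing needs at least ⌈44/15⌉ = 3 bins.
An optimal packing achieves that bound: [12,3] [9,6] [7,3,2,1,1] → 3 bins.
Excess: 4 − 3 = 1.

1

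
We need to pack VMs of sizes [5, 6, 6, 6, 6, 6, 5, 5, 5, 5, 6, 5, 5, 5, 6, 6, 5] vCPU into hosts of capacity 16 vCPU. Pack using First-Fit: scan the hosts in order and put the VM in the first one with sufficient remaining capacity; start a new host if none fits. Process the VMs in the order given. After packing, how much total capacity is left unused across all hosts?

host 1: place 5 vCPU, 11 vCPU left
host 1: place 6 vCPU, 5 vCPU left
host 2: place 6 vCPU, 10 vCPU left
host 2: place 6 vCPU, 4 vCPU left
host 3: place 6 vCPU, 10 vCPU left
host 3: place 6 vCPU, 4 vCPU left
host 1: place 5 vCPU, 0 vCPU left
host 4: place 5 vCPU, 11 vCPU left
host 4: place 5 vCPU, 6 vCPU left
host 4: place 5 vCPU, 1 vCPU left
host 5: place 6 vCPU, 10 vCPU left
host 5: place 5 vCPU, 5 vCPU left
host 5: place 5 vCPU, 0 vCPU left
host 6: place 5 vCPU, 11 vCPU left
host 6: place 6 vCPU, 5 vCPU left
host 7: place 6 vCPU, 10 vCPU left
host 6: place 5 vCPU, 0 vCPU left
7 hosts × 16 vCPU = 112 vCPU; used 93 vCPU; unused 19 vCPU.

19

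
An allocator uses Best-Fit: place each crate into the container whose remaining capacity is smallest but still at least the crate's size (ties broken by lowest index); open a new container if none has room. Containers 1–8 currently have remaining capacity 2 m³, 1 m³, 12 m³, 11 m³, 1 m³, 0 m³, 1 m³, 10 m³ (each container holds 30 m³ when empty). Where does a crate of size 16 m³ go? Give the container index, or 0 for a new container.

No container has ≥ 16 m³ free, so a new container is opened.

0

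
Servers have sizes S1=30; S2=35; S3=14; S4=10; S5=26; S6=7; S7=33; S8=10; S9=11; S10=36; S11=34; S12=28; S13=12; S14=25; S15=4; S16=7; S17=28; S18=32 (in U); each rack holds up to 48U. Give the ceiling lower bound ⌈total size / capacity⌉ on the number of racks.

Total size = 30 + 35 + 14 + 10 + 26 + 7 + 33 + 10 + 11 + 36 + 34 + 28 + 12 + 25 + 4 + 7 + 28 + 32 = 382U.
⌈382 / 48⌉ = 8.

8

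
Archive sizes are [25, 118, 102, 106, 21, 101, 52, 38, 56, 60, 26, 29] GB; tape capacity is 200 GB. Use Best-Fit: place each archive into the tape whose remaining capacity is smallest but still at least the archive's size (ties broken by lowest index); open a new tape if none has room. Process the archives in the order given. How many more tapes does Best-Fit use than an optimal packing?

0

Best-Fit: [25,118,21,26] [102,56] [106,52,38] [101,60,29] → 4 tapes.
Total size 734 GB; any packing needs at least ⌈734/200⌉ = 4 tapes.
So 4 is already optimal.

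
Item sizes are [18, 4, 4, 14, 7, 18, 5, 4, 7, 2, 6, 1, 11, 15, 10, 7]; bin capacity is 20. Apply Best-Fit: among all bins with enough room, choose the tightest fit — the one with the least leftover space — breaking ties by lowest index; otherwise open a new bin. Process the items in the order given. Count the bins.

18 → bin 1 (remaining 2)
4 → bin 2 (remaining 16)
4 → bin 2 (remaining 12)
14 → bin 3 (remaining 6)
7 → bin 2 (remaining 5)
18 → bin 4 (remaining 2)
5 → bin 2 (remaining 0)
4 → bin 3 (remaining 2)
7 → bin 5 (remaining 13)
2 → bin 1 (remaining 0)
6 → bin 5 (remaining 7)
1 → bin 3 (remaining 1)
11 → bin 6 (remaining 9)
15 → bin 7 (remaining 5)
10 → bin 8 (remaining 10)
7 → bin 5 (remaining 0)
Final bins: [18,2] [4,4,7,5] [14,4,1] [18] [7,6,7] [11] [15] [10].

8 bins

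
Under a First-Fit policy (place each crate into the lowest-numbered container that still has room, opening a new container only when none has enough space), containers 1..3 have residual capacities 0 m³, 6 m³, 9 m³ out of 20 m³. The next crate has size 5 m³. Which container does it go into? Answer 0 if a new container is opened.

2

Containers with room: container 2 (6 m³), container 3 (9 m³).
The first with room is container 2.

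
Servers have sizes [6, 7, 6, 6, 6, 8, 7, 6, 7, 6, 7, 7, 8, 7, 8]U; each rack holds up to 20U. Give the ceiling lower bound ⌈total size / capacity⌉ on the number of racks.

6

Total size = 6 + 7 + 6 + 6 + 6 + 8 + 7 + 6 + 7 + 6 + 7 + 7 + 8 + 7 + 8 = 102U.
⌈102 / 20⌉ = 6.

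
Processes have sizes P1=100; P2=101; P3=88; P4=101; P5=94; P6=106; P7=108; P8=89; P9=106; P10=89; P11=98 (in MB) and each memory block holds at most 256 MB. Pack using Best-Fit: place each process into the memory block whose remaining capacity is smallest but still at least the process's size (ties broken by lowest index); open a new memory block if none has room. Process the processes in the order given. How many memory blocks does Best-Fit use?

memory block 1: place P1 (100 MB), 156 MB left
memory block 1: place P2 (101 MB), 55 MB left
memory block 2: place P3 (88 MB), 168 MB left
memory block 2: place P4 (101 MB), 67 MB left
memory block 3: place P5 (94 MB), 162 MB left
memory block 3: place P6 (106 MB), 56 MB left
memory block 4: place P7 (108 MB), 148 MB left
memory block 4: place P8 (89 MB), 59 MB left
memory block 5: place P9 (106 MB), 150 MB left
memory block 5: place P10 (89 MB), 61 MB left
memory block 6: place P11 (98 MB), 158 MB left

6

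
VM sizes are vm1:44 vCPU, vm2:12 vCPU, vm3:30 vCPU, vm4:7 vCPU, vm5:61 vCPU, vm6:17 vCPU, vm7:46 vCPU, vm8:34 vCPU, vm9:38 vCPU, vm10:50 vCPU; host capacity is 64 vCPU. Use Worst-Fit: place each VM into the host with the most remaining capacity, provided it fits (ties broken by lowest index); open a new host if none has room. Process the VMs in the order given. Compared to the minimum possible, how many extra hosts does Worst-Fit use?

Worst-Fit: [44,12] [30,7,17] [61] [46] [34] [38] [50] → 7 hosts.
Total size 339 vCPU; any packing needs at least ⌈339/64⌉ = 6 hosts.
An optimal packing achieves that bound: [61] [50,12] [46,17] [44,7] [38] [34,30] → 6 hosts.
Excess: 7 − 6 = 1.

1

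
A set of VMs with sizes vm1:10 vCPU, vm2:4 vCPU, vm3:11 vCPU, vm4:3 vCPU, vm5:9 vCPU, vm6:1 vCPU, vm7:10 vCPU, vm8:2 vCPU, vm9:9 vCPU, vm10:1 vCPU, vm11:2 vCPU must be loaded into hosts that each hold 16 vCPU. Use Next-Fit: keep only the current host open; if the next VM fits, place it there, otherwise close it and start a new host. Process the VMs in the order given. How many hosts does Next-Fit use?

host 1: place vm1 (10 vCPU), 6 vCPU left
host 1: place vm2 (4 vCPU), 2 vCPU left
host 2: place vm3 (11 vCPU), 5 vCPU left
host 2: place vm4 (3 vCPU), 2 vCPU left
host 3: place vm5 (9 vCPU), 7 vCPU left
host 3: place vm6 (1 vCPU), 6 vCPU left
host 4: place vm7 (10 vCPU), 6 vCPU left
host 4: place vm8 (2 vCPU), 4 vCPU left
host 5: place vm9 (9 vCPU), 7 vCPU left
host 5: place vm10 (1 vCPU), 6 vCPU left
host 5: place vm11 (2 vCPU), 4 vCPU left
Final hosts: [10,4] [11,3] [9,1] [10,2] [9,1,2].

5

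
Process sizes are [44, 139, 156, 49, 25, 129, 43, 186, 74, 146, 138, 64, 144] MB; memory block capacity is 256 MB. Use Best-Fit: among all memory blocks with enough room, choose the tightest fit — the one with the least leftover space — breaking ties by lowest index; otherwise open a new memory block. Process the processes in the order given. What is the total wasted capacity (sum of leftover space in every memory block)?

455

memory block 1: place 44 MB, 212 MB left
memory block 1: place 139 MB, 73 MB left
memory block 2: place 156 MB, 100 MB left
memory block 1: place 49 MB, 24 MB left
memory block 2: place 25 MB, 75 MB left
memory block 3: place 129 MB, 127 MB left
memory block 2: place 43 MB, 32 MB left
memory block 4: place 186 MB, 70 MB left
memory block 3: place 74 MB, 53 MB left
memory block 5: place 146 MB, 110 MB left
memory block 6: place 138 MB, 118 MB left
memory block 4: place 64 MB, 6 MB left
memory block 7: place 144 MB, 112 MB left
7 memory blocks × 256 MB = 1792 MB; used 1337 MB; unused 455 MB.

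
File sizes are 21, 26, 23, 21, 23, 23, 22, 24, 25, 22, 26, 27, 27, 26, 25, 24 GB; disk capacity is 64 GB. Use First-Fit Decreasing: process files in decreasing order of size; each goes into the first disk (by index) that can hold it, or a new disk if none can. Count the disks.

8

Sorted descending: 27, 27, 26, 26, 26, 25, 25, 24, 24, 23, 23, 23, 22, 22, 21, 21.
Put 27 GB in disk 1; 37 GB remain.
Put 27 GB in disk 1; 10 GB remain.
Put 26 GB in disk 2; 38 GB remain.
Put 26 GB in disk 2; 12 GB remain.
Put 26 GB in disk 3; 38 GB remain.
Put 25 GB in disk 3; 13 GB remain.
Put 25 GB in disk 4; 39 GB remain.
Put 24 GB in disk 4; 15 GB remain.
Put 24 GB in disk 5; 40 GB remain.
Put 23 GB in disk 5; 17 GB remain.
Put 23 GB in disk 6; 41 GB remain.
Put 23 GB in disk 6; 18 GB remain.
Put 22 GB in disk 7; 42 GB remain.
Put 22 GB in disk 7; 20 GB remain.
Put 21 GB in disk 8; 43 GB remain.
Put 21 GB in disk 8; 22 GB remain.
Final disks: [27,27] [26,26] [26,25] [25,24] [24,23] [23,23] [22,22] [21,21].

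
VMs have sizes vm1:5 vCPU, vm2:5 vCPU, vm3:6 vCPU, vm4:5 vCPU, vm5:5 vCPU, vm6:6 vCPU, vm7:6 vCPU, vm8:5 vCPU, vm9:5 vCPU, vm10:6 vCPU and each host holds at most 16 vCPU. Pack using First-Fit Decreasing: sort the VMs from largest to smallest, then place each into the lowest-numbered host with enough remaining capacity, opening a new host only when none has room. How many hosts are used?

Sorted descending: 6, 6, 6, 6, 5, 5, 5, 5, 5, 5.
6 vCPU → host 1 (remaining 10 vCPU)
6 vCPU → host 1 (remaining 4 vCPU)
6 vCPU → host 2 (remaining 10 vCPU)
6 vCPU → host 2 (remaining 4 vCPU)
5 vCPU → host 3 (remaining 11 vCPU)
5 vCPU → host 3 (remaining 6 vCPU)
5 vCPU → host 3 (remaining 1 vCPU)
5 vCPU → host 4 (remaining 11 vCPU)
5 vCPU → host 4 (remaining 6 vCPU)
5 vCPU → host 4 (remaining 1 vCPU)
Final hosts: [6,6] [6,6] [5,5,5] [5,5,5].

4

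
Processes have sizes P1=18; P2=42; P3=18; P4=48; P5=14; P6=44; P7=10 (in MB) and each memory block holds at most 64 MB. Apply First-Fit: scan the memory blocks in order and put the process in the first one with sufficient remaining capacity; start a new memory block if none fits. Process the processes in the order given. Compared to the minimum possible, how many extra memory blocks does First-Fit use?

First-Fit: [18,42] [18,14,10] [48] [44] → 4 memory blocks.
Total size 194 MB; any packing needs at least ⌈194/64⌉ = 4 memory blocks.
So 4 is already optimal.

0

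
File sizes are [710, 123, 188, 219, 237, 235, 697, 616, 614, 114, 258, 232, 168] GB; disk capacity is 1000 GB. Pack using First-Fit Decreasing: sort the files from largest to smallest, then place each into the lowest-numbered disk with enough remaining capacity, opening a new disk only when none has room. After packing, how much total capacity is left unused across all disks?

Sorted descending: 710, 697, 616, 614, 258, 237, 235, 232, 219, 188, 168, 123, 114.
Put 710 GB in disk 1; 290 GB remain.
Put 697 GB in disk 2; 303 GB remain.
Put 616 GB in disk 3; 384 GB remain.
Put 614 GB in disk 4; 386 GB remain.
Put 258 GB in disk 1; 32 GB remain.
Put 237 GB in disk 2; 66 GB remain.
Put 235 GB in disk 3; 149 GB remain.
Put 232 GB in disk 4; 154 GB remain.
Put 219 GB in disk 5; 781 GB remain.
Put 188 GB in disk 5; 593 GB remain.
Put 168 GB in disk 5; 425 GB remain.
Put 123 GB in disk 3; 26 GB remain.
Put 114 GB in disk 4; 40 GB remain.
5 disks × 1000 GB = 5000 GB; used 4411 GB; unused 589 GB.

589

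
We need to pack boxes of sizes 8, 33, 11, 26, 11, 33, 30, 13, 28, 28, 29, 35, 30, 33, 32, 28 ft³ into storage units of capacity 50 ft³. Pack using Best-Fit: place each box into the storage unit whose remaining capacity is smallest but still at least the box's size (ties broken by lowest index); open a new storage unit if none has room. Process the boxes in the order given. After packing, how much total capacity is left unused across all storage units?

Put 8 ft³ in storage unit 1; 42 ft³ remain.
Put 33 ft³ in storage unit 1; 9 ft³ remain.
Put 11 ft³ in storage unit 2; 39 ft³ remain.
Put 26 ft³ in storage unit 2; 13 ft³ remain.
Put 11 ft³ in storage unit 2; 2 ft³ remain.
Put 33 ft³ in storage unit 3; 17 ft³ remain.
Put 30 ft³ in storage unit 4; 20 ft³ remain.
Put 13 ft³ in storage unit 3; 4 ft³ remain.
Put 28 ft³ in storage unit 5; 22 ft³ remain.
Put 28 ft³ in storage unit 6; 22 ft³ remain.
Put 29 ft³ in storage unit 7; 21 ft³ remain.
Put 35 ft³ in storage unit 8; 15 ft³ remain.
Put 30 ft³ in storage unit 9; 20 ft³ remain.
Put 33 ft³ in storage unit 10; 17 ft³ remain.
Put 32 ft³ in storage unit 11; 18 ft³ remain.
Put 28 ft³ in storage unit 12; 22 ft³ remain.
12 storage units × 50 ft³ = 600 ft³; used 408 ft³; unused 192 ft³.

192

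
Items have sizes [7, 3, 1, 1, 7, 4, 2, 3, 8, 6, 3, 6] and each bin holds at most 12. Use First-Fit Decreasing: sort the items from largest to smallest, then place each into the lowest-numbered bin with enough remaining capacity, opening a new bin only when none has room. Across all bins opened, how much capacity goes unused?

9

Sorted descending: 8, 7, 7, 6, 6, 4, 3, 3, 3, 2, 1, 1.
8 → bin 1 (remaining 4)
7 → bin 2 (remaining 5)
7 → bin 3 (remaining 5)
6 → bin 4 (remaining 6)
6 → bin 4 (remaining 0)
4 → bin 1 (remaining 0)
3 → bin 2 (remaining 2)
3 → bin 3 (remaining 2)
3 → bin 5 (remaining 9)
2 → bin 2 (remaining 0)
1 → bin 3 (remaining 1)
1 → bin 3 (remaining 0)
5 bins × 12 = 60; used 51; unused 9.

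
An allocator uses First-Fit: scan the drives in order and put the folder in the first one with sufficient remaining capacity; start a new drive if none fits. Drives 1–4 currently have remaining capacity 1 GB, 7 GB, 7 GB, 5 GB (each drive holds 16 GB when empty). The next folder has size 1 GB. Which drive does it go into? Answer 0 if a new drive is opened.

1

Drives with room: drive 1 (1 GB), drive 2 (7 GB), drive 3 (7 GB), drive 4 (5 GB).
The first with room is drive 1.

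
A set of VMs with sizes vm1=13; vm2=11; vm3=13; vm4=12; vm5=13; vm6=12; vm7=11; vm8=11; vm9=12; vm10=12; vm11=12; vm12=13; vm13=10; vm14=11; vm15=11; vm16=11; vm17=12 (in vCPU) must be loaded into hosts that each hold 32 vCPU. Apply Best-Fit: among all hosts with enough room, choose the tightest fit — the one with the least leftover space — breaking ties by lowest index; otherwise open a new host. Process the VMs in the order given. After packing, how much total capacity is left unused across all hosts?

host 1: place vm1 (13 vCPU), 19 vCPU left
host 1: place vm2 (11 vCPU), 8 vCPU left
host 2: place vm3 (13 vCPU), 19 vCPU left
host 2: place vm4 (12 vCPU), 7 vCPU left
host 3: place vm5 (13 vCPU), 19 vCPU left
host 3: place vm6 (12 vCPU), 7 vCPU left
host 4: place vm7 (11 vCPU), 21 vCPU left
host 4: place vm8 (11 vCPU), 10 vCPU left
host 5: place vm9 (12 vCPU), 20 vCPU left
host 5: place vm10 (12 vCPU), 8 vCPU left
host 6: place vm11 (12 vCPU), 20 vCPU left
host 6: place vm12 (13 vCPU), 7 vCPU left
host 4: place vm13 (10 vCPU), 0 vCPU left
host 7: place vm14 (11 vCPU), 21 vCPU left
host 7: place vm15 (11 vCPU), 10 vCPU left
host 8: place vm16 (11 vCPU), 21 vCPU left
host 8: place vm17 (12 vCPU), 9 vCPU left
8 hosts × 32 vCPU = 256 vCPU; used 200 vCPU; unused 56 vCPU.

56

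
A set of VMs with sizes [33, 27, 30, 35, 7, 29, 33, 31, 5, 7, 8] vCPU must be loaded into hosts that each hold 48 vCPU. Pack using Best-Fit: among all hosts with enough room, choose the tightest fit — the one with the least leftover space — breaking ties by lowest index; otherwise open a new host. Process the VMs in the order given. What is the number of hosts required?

host 1: place 33 vCPU, 15 vCPU left
host 2: place 27 vCPU, 21 vCPU left
host 3: place 30 vCPU, 18 vCPU left
host 4: place 35 vCPU, 13 vCPU left
host 4: place 7 vCPU, 6 vCPU left
host 5: place 29 vCPU, 19 vCPU left
host 6: place 33 vCPU, 15 vCPU left
host 7: place 31 vCPU, 17 vCPU left
host 4: place 5 vCPU, 1 vCPU left
host 1: place 7 vCPU, 8 vCPU left
host 1: place 8 vCPU, 0 vCPU left
Final hosts: [33,7,8] [27] [30] [35,7,5] [29] [33] [31].

7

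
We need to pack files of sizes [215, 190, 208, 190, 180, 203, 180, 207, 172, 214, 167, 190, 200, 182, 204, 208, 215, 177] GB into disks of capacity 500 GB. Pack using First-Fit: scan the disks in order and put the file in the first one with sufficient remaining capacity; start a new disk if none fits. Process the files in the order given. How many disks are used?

Put 215 GB in disk 1; 285 GB remain.
Put 190 GB in disk 1; 95 GB remain.
Put 208 GB in disk 2; 292 GB remain.
Put 190 GB in disk 2; 102 GB remain.
Put 180 GB in disk 3; 320 GB remain.
Put 203 GB in disk 3; 117 GB remain.
Put 180 GB in disk 4; 320 GB remain.
Put 207 GB in disk 4; 113 GB remain.
Put 172 GB in disk 5; 328 GB remain.
Put 214 GB in disk 5; 114 GB remain.
Put 167 GB in disk 6; 333 GB remain.
Put 190 GB in disk 6; 143 GB remain.
Put 200 GB in disk 7; 300 GB remain.
Put 182 GB in disk 7; 118 GB remain.
Put 204 GB in disk 8; 296 GB remain.
Put 208 GB in disk 8; 88 GB remain.
Put 215 GB in disk 9; 285 GB remain.
Put 177 GB in disk 9; 108 GB remain.
Final disks: [215,190] [208,190] [180,203] [180,207] [172,214] [167,190] [200,182] [204,208] [215,177].

9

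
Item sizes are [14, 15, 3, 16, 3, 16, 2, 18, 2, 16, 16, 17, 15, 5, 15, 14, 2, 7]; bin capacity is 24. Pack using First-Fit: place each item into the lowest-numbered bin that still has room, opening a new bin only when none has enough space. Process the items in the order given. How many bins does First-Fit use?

Put 14 in bin 1; 10 remain.
Put 15 in bin 2; 9 remain.
Put 3 in bin 1; 7 remain.
Put 16 in bin 3; 8 remain.
Put 3 in bin 1; 4 remain.
Put 16 in bin 4; 8 remain.
Put 2 in bin 1; 2 remain.
Put 18 in bin 5; 6 remain.
Put 2 in bin 1; 0 remain.
Put 16 in bin 6; 8 remain.
Put 16 in bin 7; 8 remain.
Put 17 in bin 8; 7 remain.
Put 15 in bin 9; 9 remain.
Put 5 in bin 2; 4 remain.
Put 15 in bin 10; 9 remain.
Put 14 in bin 11; 10 remain.
Put 2 in bin 2; 2 remain.
Put 7 in bin 3; 1 remain.

11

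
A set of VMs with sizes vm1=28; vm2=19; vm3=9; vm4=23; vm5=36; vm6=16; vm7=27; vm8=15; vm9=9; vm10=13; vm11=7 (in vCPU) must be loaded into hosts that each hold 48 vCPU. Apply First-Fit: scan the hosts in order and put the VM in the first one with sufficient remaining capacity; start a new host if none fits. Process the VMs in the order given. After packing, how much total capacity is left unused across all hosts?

38

vm1 (28 vCPU) → host 1 (remaining 20 vCPU)
vm2 (19 vCPU) → host 1 (remaining 1 vCPU)
vm3 (9 vCPU) → host 2 (remaining 39 vCPU)
vm4 (23 vCPU) → host 2 (remaining 16 vCPU)
vm5 (36 vCPU) → host 3 (remaining 12 vCPU)
vm6 (16 vCPU) → host 2 (remaining 0 vCPU)
vm7 (27 vCPU) → host 4 (remaining 21 vCPU)
vm8 (15 vCPU) → host 4 (remaining 6 vCPU)
vm9 (9 vCPU) → host 3 (remaining 3 vCPU)
vm10 (13 vCPU) → host 5 (remaining 35 vCPU)
vm11 (7 vCPU) → host 5 (remaining 28 vCPU)
5 hosts × 48 vCPU = 240 vCPU; used 202 vCPU; unused 38 vCPU.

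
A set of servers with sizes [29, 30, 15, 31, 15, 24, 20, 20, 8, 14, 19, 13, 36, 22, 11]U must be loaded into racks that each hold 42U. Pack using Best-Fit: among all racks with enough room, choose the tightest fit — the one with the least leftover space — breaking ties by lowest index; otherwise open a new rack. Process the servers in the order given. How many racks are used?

Put 29U in rack 1; 13U remain.
Put 30U in rack 2; 12U remain.
Put 15U in rack 3; 27U remain.
Put 31U in rack 4; 11U remain.
Put 15U in rack 3; 12U remain.
Put 24U in rack 5; 18U remain.
Put 20U in rack 6; 22U remain.
Put 20U in rack 6; 2U remain.
Put 8U in rack 4; 3U remain.
Put 14U in rack 5; 4U remain.
Put 19U in rack 7; 23U remain.
Put 13U in rack 1; 0U remain.
Put 36U in rack 8; 6U remain.
Put 22U in rack 7; 1U remain.
Put 11U in rack 2; 1U remain.

8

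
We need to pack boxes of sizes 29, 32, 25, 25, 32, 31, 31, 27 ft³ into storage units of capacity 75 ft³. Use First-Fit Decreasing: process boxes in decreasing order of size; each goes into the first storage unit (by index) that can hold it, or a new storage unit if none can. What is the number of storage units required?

Sorted descending: 32, 32, 31, 31, 29, 27, 25, 25.
Put 32 ft³ in storage unit 1; 43 ft³ remain.
Put 32 ft³ in storage unit 1; 11 ft³ remain.
Put 31 ft³ in storage unit 2; 44 ft³ remain.
Put 31 ft³ in storage unit 2; 13 ft³ remain.
Put 29 ft³ in storage unit 3; 46 ft³ remain.
Put 27 ft³ in storage unit 3; 19 ft³ remain.
Put 25 ft³ in storage unit 4; 50 ft³ remain.
Put 25 ft³ in storage unit 4; 25 ft³ remain.

4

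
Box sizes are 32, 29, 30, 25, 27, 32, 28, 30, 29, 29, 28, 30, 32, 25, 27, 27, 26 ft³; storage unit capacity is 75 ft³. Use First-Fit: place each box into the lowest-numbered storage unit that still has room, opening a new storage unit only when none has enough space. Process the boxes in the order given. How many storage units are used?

9

storage unit 1: place 32 ft³, 43 ft³ left
storage unit 1: place 29 ft³, 14 ft³ left
storage unit 2: place 30 ft³, 45 ft³ left
storage unit 2: place 25 ft³, 20 ft³ left
storage unit 3: place 27 ft³, 48 ft³ left
storage unit 3: place 32 ft³, 16 ft³ left
storage unit 4: place 28 ft³, 47 ft³ left
storage unit 4: place 30 ft³, 17 ft³ left
storage unit 5: place 29 ft³, 46 ft³ left
storage unit 5: place 29 ft³, 17 ft³ left
storage unit 6: place 28 ft³, 47 ft³ left
storage unit 6: place 30 ft³, 17 ft³ left
storage unit 7: place 32 ft³, 43 ft³ left
storage unit 7: place 25 ft³, 18 ft³ left
storage unit 8: place 27 ft³, 48 ft³ left
storage unit 8: place 27 ft³, 21 ft³ left
storage unit 9: place 26 ft³, 49 ft³ left
Final storage units: [32,29] [30,25] [27,32] [28,30] [29,29] [28,30] [32,25] [27,27] [26].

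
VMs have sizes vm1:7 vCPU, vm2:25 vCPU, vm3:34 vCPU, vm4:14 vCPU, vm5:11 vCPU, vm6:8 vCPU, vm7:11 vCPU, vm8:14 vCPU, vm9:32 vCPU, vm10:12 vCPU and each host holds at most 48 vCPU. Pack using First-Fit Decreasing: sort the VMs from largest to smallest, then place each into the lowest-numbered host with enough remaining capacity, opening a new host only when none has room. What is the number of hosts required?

4

Sorted descending: 34, 32, 25, 14, 14, 12, 11, 11, 8, 7.
Put 34 vCPU in host 1; 14 vCPU remain.
Put 32 vCPU in host 2; 16 vCPU remain.
Put 25 vCPU in host 3; 23 vCPU remain.
Put 14 vCPU in host 1; 0 vCPU remain.
Put 14 vCPU in host 2; 2 vCPU remain.
Put 12 vCPU in host 3; 11 vCPU remain.
Put 11 vCPU in host 3; 0 vCPU remain.
Put 11 vCPU in host 4; 37 vCPU remain.
Put 8 vCPU in host 4; 29 vCPU remain.
Put 7 vCPU in host 4; 22 vCPU remain.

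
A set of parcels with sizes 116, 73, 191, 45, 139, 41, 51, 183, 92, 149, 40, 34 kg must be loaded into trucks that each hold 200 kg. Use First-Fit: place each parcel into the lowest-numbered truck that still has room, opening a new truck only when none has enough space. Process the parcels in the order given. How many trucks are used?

truck 1: place 116 kg, 84 kg left
truck 1: place 73 kg, 11 kg left
truck 2: place 191 kg, 9 kg left
truck 3: place 45 kg, 155 kg left
truck 3: place 139 kg, 16 kg left
truck 4: place 41 kg, 159 kg left
truck 4: place 51 kg, 108 kg left
truck 5: place 183 kg, 17 kg left
truck 4: place 92 kg, 16 kg left
truck 6: place 149 kg, 51 kg left
truck 6: place 40 kg, 11 kg left
truck 7: place 34 kg, 166 kg left

7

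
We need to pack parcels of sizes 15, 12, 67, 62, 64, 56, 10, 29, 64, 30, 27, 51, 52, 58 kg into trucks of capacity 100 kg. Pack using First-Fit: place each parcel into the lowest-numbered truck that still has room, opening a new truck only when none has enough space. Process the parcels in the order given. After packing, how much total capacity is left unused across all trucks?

203

Put 15 kg in truck 1; 85 kg remain.
Put 12 kg in truck 1; 73 kg remain.
Put 67 kg in truck 1; 6 kg remain.
Put 62 kg in truck 2; 38 kg remain.
Put 64 kg in truck 3; 36 kg remain.
Put 56 kg in truck 4; 44 kg remain.
Put 10 kg in truck 2; 28 kg remain.
Put 29 kg in truck 3; 7 kg remain.
Put 64 kg in truck 5; 36 kg remain.
Put 30 kg in truck 4; 14 kg remain.
Put 27 kg in truck 2; 1 kg remain.
Put 51 kg in truck 6; 49 kg remain.
Put 52 kg in truck 7; 48 kg remain.
Put 58 kg in truck 8; 42 kg remain.
8 trucks × 100 kg = 800 kg; used 597 kg; unused 203 kg.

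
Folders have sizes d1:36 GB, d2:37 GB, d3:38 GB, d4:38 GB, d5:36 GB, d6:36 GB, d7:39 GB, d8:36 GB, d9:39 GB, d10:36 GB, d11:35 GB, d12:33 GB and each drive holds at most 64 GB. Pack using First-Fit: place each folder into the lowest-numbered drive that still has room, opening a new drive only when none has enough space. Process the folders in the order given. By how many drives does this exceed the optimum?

First-Fit: [36] [37] [38] [38] [36] [36] [39] [36] [39] [36] [35] [33] → 12 drives.
12 folders exceed 32 GB (half the capacity), and no two of those can share a drive, so at least 12 drives are needed.
So 12 is already optimal.

0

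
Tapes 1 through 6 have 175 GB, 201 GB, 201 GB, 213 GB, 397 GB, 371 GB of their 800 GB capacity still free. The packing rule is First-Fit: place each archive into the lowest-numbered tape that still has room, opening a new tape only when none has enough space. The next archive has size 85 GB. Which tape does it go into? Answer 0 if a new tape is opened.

Tapes with room: tape 1 (175 GB), tape 2 (201 GB), tape 3 (201 GB), tape 4 (213 GB), tape 5 (397 GB), tape 6 (371 GB).
The first with room is tape 1.

1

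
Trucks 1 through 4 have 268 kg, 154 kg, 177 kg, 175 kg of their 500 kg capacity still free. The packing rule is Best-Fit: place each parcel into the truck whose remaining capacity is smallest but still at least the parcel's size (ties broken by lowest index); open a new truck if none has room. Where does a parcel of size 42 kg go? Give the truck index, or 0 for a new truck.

Trucks with room: truck 1 (268 kg), truck 2 (154 kg), truck 3 (177 kg), truck 4 (175 kg).
Tightest fit is truck 2 with 154 kg free.

2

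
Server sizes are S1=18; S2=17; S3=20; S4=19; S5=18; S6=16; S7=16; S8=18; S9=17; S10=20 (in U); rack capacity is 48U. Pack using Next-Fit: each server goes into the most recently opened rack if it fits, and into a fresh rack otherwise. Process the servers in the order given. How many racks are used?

5 racks

rack 1: place S1 (18U), 30U left
rack 1: place S2 (17U), 13U left
rack 2: place S3 (20U), 28U left
rack 2: place S4 (19U), 9U left
rack 3: place S5 (18U), 30U left
rack 3: place S6 (16U), 14U left
rack 4: place S7 (16U), 32U left
rack 4: place S8 (18U), 14U left
rack 5: place S9 (17U), 31U left
rack 5: place S10 (20U), 11U left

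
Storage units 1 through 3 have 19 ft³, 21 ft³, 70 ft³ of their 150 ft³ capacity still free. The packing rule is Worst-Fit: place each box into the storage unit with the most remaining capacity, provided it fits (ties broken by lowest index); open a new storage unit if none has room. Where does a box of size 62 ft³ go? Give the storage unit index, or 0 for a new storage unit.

Storage units with room: storage unit 3 (70 ft³).
Most room is storage unit 3 with 70 ft³ free.

3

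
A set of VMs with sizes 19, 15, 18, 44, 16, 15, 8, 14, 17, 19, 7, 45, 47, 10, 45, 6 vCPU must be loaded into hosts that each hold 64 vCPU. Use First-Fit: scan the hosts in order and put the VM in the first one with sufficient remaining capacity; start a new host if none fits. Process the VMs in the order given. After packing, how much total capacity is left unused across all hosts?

host 1: place 19 vCPU, 45 vCPU left
host 1: place 15 vCPU, 30 vCPU left
host 1: place 18 vCPU, 12 vCPU left
host 2: place 44 vCPU, 20 vCPU left
host 2: place 16 vCPU, 4 vCPU left
host 3: place 15 vCPU, 49 vCPU left
host 1: place 8 vCPU, 4 vCPU left
host 3: place 14 vCPU, 35 vCPU left
host 3: place 17 vCPU, 18 vCPU left
host 4: place 19 vCPU, 45 vCPU left
host 3: place 7 vCPU, 11 vCPU left
host 4: place 45 vCPU, 0 vCPU left
host 5: place 47 vCPU, 17 vCPU left
host 3: place 10 vCPU, 1 vCPU left
host 6: place 45 vCPU, 19 vCPU left
host 5: place 6 vCPU, 11 vCPU left
6 hosts × 64 vCPU = 384 vCPU; used 345 vCPU; unused 39 vCPU.

39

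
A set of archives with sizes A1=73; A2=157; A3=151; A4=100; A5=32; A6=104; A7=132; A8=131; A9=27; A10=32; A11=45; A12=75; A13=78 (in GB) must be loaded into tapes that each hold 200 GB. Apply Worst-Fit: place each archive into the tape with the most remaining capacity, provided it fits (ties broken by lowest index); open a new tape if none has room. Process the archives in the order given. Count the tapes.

7

Put A1 (73 GB) in tape 1; 127 GB remain.
Put A2 (157 GB) in tape 2; 43 GB remain.
Put A3 (151 GB) in tape 3; 49 GB remain.
Put A4 (100 GB) in tape 1; 27 GB remain.
Put A5 (32 GB) in tape 3; 17 GB remain.
Put A6 (104 GB) in tape 4; 96 GB remain.
Put A7 (132 GB) in tape 5; 68 GB remain.
Put A8 (131 GB) in tape 6; 69 GB remain.
Put A9 (27 GB) in tape 4; 69 GB remain.
Put A10 (32 GB) in tape 4; 37 GB remain.
Put A11 (45 GB) in tape 6; 24 GB remain.
Put A12 (75 GB) in tape 7; 125 GB remain.
Put A13 (78 GB) in tape 7; 47 GB remain.
Final tapes: [73,100] [157] [151,32] [104,27,32] [132] [131,45] [75,78].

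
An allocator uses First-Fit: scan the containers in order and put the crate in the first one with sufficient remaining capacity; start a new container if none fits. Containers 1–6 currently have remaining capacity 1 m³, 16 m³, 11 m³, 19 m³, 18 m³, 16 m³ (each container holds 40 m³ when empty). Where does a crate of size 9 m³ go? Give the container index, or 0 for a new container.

Containers with room: container 2 (16 m³), container 3 (11 m³), container 4 (19 m³), container 5 (18 m³), container 6 (16 m³).
The first with room is container 2.

2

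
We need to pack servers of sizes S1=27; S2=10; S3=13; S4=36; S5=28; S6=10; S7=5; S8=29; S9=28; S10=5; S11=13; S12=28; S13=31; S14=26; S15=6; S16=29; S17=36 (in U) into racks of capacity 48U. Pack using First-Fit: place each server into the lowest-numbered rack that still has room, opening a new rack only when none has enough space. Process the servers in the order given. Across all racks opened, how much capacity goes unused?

Put S1 (27U) in rack 1; 21U remain.
Put S2 (10U) in rack 1; 11U remain.
Put S3 (13U) in rack 2; 35U remain.
Put S4 (36U) in rack 3; 12U remain.
Put S5 (28U) in rack 2; 7U remain.
Put S6 (10U) in rack 1; 1U remain.
Put S7 (5U) in rack 2; 2U remain.
Put S8 (29U) in rack 4; 19U remain.
Put S9 (28U) in rack 5; 20U remain.
Put S10 (5U) in rack 3; 7U remain.
Put S11 (13U) in rack 4; 6U remain.
Put S12 (28U) in rack 6; 20U remain.
Put S13 (31U) in rack 7; 17U remain.
Put S14 (26U) in rack 8; 22U remain.
Put S15 (6U) in rack 3; 1U remain.
Put S16 (29U) in rack 9; 19U remain.
Put S17 (36U) in rack 10; 12U remain.
10 racks × 48U = 480U; used 360U; unused 120U.

120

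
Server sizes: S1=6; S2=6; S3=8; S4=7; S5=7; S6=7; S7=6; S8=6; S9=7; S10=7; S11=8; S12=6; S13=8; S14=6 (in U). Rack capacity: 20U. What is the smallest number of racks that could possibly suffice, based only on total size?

5 racks

Total size = 6 + 6 + 8 + 7 + 7 + 7 + 6 + 6 + 7 + 7 + 8 + 6 + 8 + 6 = 95U.
⌈95 / 20⌉ = 5.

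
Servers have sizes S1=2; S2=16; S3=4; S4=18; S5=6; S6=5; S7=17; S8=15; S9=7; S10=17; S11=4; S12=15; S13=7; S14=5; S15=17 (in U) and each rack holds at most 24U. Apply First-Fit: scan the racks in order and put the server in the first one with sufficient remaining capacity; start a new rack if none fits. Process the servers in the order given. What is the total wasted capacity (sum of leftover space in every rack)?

13

rack 1: place S1 (2U), 22U left
rack 1: place S2 (16U), 6U left
rack 1: place S3 (4U), 2U left
rack 2: place S4 (18U), 6U left
rack 2: place S5 (6U), 0U left
rack 3: place S6 (5U), 19U left
rack 3: place S7 (17U), 2U left
rack 4: place S8 (15U), 9U left
rack 4: place S9 (7U), 2U left
rack 5: place S10 (17U), 7U left
rack 5: place S11 (4U), 3U left
rack 6: place S12 (15U), 9U left
rack 6: place S13 (7U), 2U left
rack 7: place S14 (5U), 19U left
rack 7: place S15 (17U), 2U left
7 racks × 24U = 168U; used 155U; unused 13U.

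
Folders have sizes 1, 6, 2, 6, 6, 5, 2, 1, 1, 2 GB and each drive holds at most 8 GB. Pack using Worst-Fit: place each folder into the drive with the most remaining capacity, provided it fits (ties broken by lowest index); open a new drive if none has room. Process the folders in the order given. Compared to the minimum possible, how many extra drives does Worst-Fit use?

1

Worst-Fit: [1,6,1] [2,6] [6,1] [5,2] [2] → 5 drives.
Total size 32 GB; any packing needs at least ⌈32/8⌉ = 4 drives.
An optimal packing achieves that bound: [6,2] [6,2] [6,2] [5,1,1,1] → 4 drives.
Excess: 5 − 4 = 1.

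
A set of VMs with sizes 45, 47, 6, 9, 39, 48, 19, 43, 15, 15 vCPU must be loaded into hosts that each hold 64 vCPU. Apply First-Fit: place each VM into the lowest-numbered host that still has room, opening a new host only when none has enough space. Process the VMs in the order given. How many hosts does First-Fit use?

Put 45 vCPU in host 1; 19 vCPU remain.
Put 47 vCPU in host 2; 17 vCPU remain.
Put 6 vCPU in host 1; 13 vCPU remain.
Put 9 vCPU in host 1; 4 vCPU remain.
Put 39 vCPU in host 3; 25 vCPU remain.
Put 48 vCPU in host 4; 16 vCPU remain.
Put 19 vCPU in host 3; 6 vCPU remain.
Put 43 vCPU in host 5; 21 vCPU remain.
Put 15 vCPU in host 2; 2 vCPU remain.
Put 15 vCPU in host 4; 1 vCPU remain.

5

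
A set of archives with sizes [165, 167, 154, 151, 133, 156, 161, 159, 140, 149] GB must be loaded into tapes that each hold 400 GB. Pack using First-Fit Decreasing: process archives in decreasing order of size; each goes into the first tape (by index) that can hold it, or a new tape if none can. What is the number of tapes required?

Sorted descending: 167, 165, 161, 159, 156, 154, 151, 149, 140, 133.
Put 167 GB in tape 1; 233 GB remain.
Put 165 GB in tape 1; 68 GB remain.
Put 161 GB in tape 2; 239 GB remain.
Put 159 GB in tape 2; 80 GB remain.
Put 156 GB in tape 3; 244 GB remain.
Put 154 GB in tape 3; 90 GB remain.
Put 151 GB in tape 4; 249 GB remain.
Put 149 GB in tape 4; 100 GB remain.
Put 140 GB in tape 5; 260 GB remain.
Put 133 GB in tape 5; 127 GB remain.
Final tapes: [167,165] [161,159] [156,154] [151,149] [140,133].

5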